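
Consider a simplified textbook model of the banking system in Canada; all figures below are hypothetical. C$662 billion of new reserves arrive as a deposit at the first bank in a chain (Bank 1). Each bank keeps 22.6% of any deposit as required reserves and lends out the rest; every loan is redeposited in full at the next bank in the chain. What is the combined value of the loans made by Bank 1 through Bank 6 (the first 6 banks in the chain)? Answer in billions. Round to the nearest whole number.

C$1780 billion

Bank i lends (1 − rr)^i of the original deposit: Bank 1 lends 662·0.7740 = 512.3880, Bank 2 lends 662·0.7740² ≈ 396.5883, and so on.
Summing a geometric series: total = 662·[0.7740·(1 − 0.7740^6) / (1 − 0.7740)] ≈ 1779.7466 billion.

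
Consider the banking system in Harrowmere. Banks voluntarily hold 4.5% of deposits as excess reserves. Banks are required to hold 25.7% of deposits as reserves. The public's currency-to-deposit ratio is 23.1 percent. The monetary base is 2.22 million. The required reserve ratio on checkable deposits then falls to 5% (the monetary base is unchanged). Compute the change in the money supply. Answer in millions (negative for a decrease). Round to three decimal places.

Initially m₁ = (1 + 0.231) / (0.257 + 0.045 + 0.231) ≈ 2.30957, so M₁ = 2.30957 × 2.22 ≈ 5.1272 million.
After the change m₂ = (1 + 0.231) / (0.05 + 0.045 + 0.231) ≈ 3.77607, so M₂ = 3.77607 × 2.22 ≈ 8.3829 million.
ΔM = M₂ − M₁ = 8.3829 − 5.1272 = 3.2557 million.

3.256 million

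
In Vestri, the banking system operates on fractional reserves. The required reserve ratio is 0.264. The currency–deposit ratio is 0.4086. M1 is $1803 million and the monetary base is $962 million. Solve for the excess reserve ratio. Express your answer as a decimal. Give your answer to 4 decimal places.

0.0790

Using m = M/MB = 1803/962 ≈ 1.874220. Since m = (1 + c)/(c + rr + e), the denominator satisfies c + rr + e = (1 + c)/m = (1 + 0.4086) / 1.874220 ≈ 0.751566.
With c = 0.4086 and rr = 0.264, the excess reserve ratio is 0.751566 − 0.4086 − 0.264 = 0.078966.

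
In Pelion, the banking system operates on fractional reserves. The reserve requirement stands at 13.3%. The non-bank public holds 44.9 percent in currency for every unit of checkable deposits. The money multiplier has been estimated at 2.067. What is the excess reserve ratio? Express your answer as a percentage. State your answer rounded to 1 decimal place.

11.9%

Using m = 2.067. Since m = (1 + c)/(c + rr + e), the denominator satisfies c + rr + e = (1 + c)/m = (1 + 0.449) / 2.067 ≈ 0.701016.
With c = 0.449 and rr = 0.133, the excess reserve ratio is 0.701016 − 0.449 − 0.133 = 0.119016.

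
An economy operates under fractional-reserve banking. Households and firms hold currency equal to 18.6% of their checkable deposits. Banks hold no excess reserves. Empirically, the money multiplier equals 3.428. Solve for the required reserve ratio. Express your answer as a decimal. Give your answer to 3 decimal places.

0.160

Using m = 3.428. Since m = (1 + c)/(c + rr + e), the denominator satisfies c + rr + e = (1 + c)/m = (1 + 0.186) / 3.428 ≈ 0.345974.
With c = 0.186 and e = 0, the required reserve ratio is 0.345974 − 0.186 − 0 = 0.159974.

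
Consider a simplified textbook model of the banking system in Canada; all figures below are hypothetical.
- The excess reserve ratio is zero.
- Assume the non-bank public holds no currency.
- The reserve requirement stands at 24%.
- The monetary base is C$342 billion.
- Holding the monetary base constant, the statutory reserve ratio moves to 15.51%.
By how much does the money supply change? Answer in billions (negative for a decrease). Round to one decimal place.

C$780.0 billion

Initially m₁ = 1 / (0.24) ≈ 4.16667, so M₁ = 4.16667 × 342 ≈ 1425.0011 billion.
After the change m₂ = 1 / (0.1551) ≈ 6.44745, so M₂ = 6.44745 × 342 = 2205.0279 billion.
ΔM = M₂ − M₁ = 2205.0279 − 1425.0011 = 780.0268 billion.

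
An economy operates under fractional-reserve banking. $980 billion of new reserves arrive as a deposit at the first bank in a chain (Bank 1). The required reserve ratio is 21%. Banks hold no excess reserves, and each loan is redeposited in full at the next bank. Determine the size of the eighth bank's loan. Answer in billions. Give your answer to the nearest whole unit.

Each bank lends a fraction (1 − rr) = 0.7900 of the deposit it receives, so Bank 8 receives 980·0.7900^7 and lends 980·0.7900^8 ≈ 148.6767 billion.

$149 billion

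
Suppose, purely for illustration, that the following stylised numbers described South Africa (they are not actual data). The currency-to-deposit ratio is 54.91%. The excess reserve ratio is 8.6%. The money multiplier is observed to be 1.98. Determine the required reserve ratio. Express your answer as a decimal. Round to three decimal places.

0.147

Using m = 1.98. Since m = (1 + c)/(c + rr + e), the denominator satisfies c + rr + e = (1 + c)/m = (1 + 0.5491) / 1.98 ≈ 0.782374.
With c = 0.5491 and e = 0.086, the required reserve ratio is 0.782374 − 0.5491 − 0.086 = 0.147274.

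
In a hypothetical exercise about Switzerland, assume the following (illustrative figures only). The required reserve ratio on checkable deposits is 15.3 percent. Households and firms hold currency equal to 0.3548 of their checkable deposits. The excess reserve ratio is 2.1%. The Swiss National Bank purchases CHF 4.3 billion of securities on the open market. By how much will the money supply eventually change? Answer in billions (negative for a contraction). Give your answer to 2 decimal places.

The money multiplier is m = (1 + c) / (rr + e + c) = (1 + 0.3548) / (0.153 + 0.021 + 0.3548) ≈ 2.5620.
The purchase adds 4.3 billion of base, so ΔM = m × ΔMB = 2.5620 × (+4.3) = 11.0166 billion.

CHF 11.02 billion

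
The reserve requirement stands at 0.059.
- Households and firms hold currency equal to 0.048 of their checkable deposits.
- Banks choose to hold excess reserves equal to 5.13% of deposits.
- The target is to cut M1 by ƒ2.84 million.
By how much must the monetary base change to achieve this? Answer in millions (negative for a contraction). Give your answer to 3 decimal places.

The money multiplier is m = (1 + c) / (rr + e + c) = (1 + 0.048) / (0.059 + 0.0513 + 0.048) ≈ 6.62034.
ΔMB = ΔM / m = (−2.84) / 6.62034 ≈ -0.429 million.

-0.429 million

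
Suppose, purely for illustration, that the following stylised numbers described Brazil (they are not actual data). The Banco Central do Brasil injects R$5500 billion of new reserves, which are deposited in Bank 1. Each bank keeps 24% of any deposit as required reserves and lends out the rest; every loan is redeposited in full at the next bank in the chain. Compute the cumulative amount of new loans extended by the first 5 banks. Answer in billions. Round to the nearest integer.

R$13001 billion

Bank i lends (1 − rr)^i of the original deposit: Bank 1 lends 5500·0.7600 = 4180.0000, Bank 2 lends 5500·0.7600² = 3176.8000, and so on.
Summing a geometric series: total = 5500·[0.7600·(1 − 0.7600^5) / (1 − 0.7600)] ≈ 13000.6266 billion.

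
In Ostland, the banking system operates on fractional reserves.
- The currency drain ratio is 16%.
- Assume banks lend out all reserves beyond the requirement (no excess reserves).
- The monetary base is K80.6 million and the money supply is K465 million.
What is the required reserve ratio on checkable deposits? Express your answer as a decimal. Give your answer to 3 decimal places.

0.041

Using m = M/MB = 465/80.6 ≈ 5.769231. Since m = (1 + c)/(c + rr + e), the denominator satisfies c + rr + e = (1 + c)/m = (1 + 0.16) / 5.769231 ≈ 0.201067.
With c = 0.16 and e = 0, the required reserve ratio on checkable deposits is 0.201067 − 0.16 − 0 = 0.041067.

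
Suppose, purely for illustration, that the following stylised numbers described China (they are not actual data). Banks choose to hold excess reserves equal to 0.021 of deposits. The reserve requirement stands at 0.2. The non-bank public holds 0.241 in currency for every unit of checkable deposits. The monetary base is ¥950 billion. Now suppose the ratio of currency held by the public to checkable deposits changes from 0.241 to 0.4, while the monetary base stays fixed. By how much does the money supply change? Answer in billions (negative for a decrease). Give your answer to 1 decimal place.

Initially m₁ = (1 + 0.241) / (0.2 + 0.021 + 0.241) ≈ 2.68615, so M₁ = 2.68615 × 950 = 2551.8425 billion.
After the change m₂ = (1 + 0.4) / (0.2 + 0.021 + 0.4) ≈ 2.25443, so M₂ = 2.25443 × 950 = 2141.7085 billion.
ΔM = M₂ − M₁ = 2141.7085 − 2551.8425 = -410.134 billion.

-410.1 billion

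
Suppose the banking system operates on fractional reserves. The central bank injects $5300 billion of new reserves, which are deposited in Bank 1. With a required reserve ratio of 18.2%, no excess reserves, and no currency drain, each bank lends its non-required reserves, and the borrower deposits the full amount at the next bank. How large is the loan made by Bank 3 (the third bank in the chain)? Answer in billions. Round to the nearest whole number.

$2901 billion

Each bank lends a fraction (1 − rr) = 0.8180 of the deposit it receives, so Bank 3 receives 5300·0.8180^2 and lends 5300·0.8180^3 ≈ 2900.9202 billion.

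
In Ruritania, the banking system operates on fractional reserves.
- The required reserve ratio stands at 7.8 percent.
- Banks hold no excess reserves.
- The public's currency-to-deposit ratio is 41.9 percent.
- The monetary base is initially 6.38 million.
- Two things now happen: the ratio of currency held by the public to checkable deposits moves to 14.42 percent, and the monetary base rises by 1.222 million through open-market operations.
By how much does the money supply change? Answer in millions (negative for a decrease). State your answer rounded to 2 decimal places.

20.93 million

Before: m₁ = (1 + 0.419) / (0.078 + 0.419) ≈ 2.8551, MB₁ = 6.38, so M₁ = 2.8551 × 6.38 ≈ 18.2155 million.
After: m₂ = (1 + 0.1442) / (0.078 + 0.1442) ≈ 5.1494, MB₂ = 6.38 + 1.222 = 7.602, so M₂ = 5.1494 × 7.602 ≈ 39.1457 million.
ΔM = M₂ − M₁ = 39.1457 − 18.2155 = 20.9302 million.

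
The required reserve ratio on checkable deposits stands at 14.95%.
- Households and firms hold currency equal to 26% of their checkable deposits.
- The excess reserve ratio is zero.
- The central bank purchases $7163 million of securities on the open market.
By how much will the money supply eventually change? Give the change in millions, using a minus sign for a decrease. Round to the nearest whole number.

$22040 million

The money multiplier is m = (1 + c) / (rr + c) = (1 + 0.26) / (0.1495 + 0.26) ≈ 3.07692.
The purchase adds 7163 million of base, so ΔM = m × ΔMB = 3.07692 × (+7163) ≈ 22039.978 million.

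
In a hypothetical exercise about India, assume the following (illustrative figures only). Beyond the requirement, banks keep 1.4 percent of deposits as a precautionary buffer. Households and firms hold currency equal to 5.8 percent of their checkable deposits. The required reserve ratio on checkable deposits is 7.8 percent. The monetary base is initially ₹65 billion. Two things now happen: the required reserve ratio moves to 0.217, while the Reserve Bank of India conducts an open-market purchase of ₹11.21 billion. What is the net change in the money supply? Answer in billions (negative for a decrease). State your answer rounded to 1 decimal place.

Before: m₁ = (1 + 0.058) / (0.078 + 0.014 + 0.058) ≈ 7.0533, MB₁ = 65, so M₁ = 7.0533 × 65 = 458.4645 billion.
After: m₂ = (1 + 0.058) / (0.217 + 0.014 + 0.058) ≈ 3.6609, MB₂ = 65 + 11.21 = 76.21, so M₂ = 3.6609 × 76.21 ≈ 278.9972 billion.
ΔM = M₂ − M₁ = 278.9972 − 458.4645 = -179.4673 billion.

-179.5 billion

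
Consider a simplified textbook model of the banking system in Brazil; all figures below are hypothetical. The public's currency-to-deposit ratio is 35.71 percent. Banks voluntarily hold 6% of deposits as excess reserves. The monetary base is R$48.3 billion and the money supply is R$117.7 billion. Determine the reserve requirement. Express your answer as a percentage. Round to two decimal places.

Using m = M/MB = 117.7/48.3 ≈ 2.436853. Since m = (1 + c)/(c + rr + e), the denominator satisfies c + rr + e = (1 + c)/m = (1 + 0.3571) / 2.436853 ≈ 0.556907.
With c = 0.3571 and e = 0.06, the reserve requirement is 0.556907 − 0.3571 − 0.06 = 0.139807.

13.98%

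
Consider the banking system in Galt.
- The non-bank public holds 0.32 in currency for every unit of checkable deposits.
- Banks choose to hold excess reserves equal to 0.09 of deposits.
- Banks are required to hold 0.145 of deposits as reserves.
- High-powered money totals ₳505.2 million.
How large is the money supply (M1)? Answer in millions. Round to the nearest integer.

The money multiplier is m = (1 + c) / (rr + e + c) = (1 + 0.32) / (0.145 + 0.09 + 0.32) ≈ 2.3784.
So M = m × MB = 2.3784 × 505.2 ≈ 1201.5677 million.

₳1202 million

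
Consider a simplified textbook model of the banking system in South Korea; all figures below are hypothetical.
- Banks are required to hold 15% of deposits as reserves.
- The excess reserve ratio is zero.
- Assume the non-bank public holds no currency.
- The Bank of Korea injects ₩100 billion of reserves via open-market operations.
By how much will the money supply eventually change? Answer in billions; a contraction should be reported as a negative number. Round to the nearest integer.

₩667 billion

The simple money multiplier is m = 1/rr = 1/0.15 ≈ 6.6667.
An open-market purchase increases the monetary base by 100 billion, so ΔM = m × ΔMB = 6.6667 × 100 = 666.67 billion.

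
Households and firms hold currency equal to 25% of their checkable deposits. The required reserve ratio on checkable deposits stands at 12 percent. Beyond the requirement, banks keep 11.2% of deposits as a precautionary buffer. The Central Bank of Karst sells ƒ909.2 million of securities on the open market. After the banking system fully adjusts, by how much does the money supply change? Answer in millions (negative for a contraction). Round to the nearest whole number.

-2358 million

The money multiplier is m = (1 + c) / (rr + e + c) = (1 + 0.25) / (0.12 + 0.112 + 0.25) ≈ 2.5934.
The sale removes 909.2 million of base, so ΔM = m × ΔMB = 2.5934 × (−909.2) ≈ -2357.9193 million.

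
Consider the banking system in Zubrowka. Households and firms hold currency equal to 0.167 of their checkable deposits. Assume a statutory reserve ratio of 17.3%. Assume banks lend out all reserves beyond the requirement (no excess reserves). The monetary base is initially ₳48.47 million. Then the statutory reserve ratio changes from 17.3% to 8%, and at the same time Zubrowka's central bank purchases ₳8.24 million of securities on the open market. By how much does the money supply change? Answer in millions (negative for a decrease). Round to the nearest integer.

Before: m₁ = (1 + 0.167) / (0.173 + 0.167) ≈ 3.4324, MB₁ = 48.47, so M₁ = 3.4324 × 48.47 ≈ 166.3684 million.
After: m₂ = (1 + 0.167) / (0.08 + 0.167) ≈ 4.7247, MB₂ = 48.47 + 8.24 = 56.71, so M₂ = 4.7247 × 56.71 ≈ 267.9377 million.
ΔM = M₂ − M₁ = 267.9377 − 166.3684 = 101.5693 million.

₳102 million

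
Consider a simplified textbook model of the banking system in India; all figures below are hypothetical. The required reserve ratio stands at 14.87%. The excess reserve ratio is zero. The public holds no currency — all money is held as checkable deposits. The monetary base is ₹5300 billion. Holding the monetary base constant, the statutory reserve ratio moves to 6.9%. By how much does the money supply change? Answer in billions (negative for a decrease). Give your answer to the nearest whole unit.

₹41169 billion

Initially m₁ = 1 / (0.1487) ≈ 6.72495, so M₁ = 6.72495 × 5300 = 35642.235 billion.
After the change m₂ = 1 / (0.069) ≈ 14.49275, so M₂ = 14.49275 × 5300 = 76811.575 billion.
ΔM = M₂ − M₁ = 76811.575 − 35642.235 = 41169.34 billion.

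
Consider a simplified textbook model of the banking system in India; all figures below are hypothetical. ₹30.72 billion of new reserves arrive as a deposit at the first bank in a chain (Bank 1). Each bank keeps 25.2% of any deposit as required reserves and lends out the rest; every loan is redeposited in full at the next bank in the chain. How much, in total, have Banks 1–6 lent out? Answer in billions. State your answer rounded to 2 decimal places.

₹75.21 billion

Bank i lends (1 − rr)^i of the original deposit: Bank 1 lends 30.72·0.7480 ≈ 22.9786, Bank 2 lends 30.72·0.7480² ≈ 17.1880, and so on.
Summing a geometric series: total = 30.72·[0.7480·(1 − 0.7480^6) / (1 − 0.7480)] ≈ 75.2138 billion.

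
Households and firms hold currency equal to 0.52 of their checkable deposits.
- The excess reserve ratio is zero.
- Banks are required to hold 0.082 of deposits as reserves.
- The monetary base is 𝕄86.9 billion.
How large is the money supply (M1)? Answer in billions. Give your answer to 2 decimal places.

The money multiplier is m = (1 + c) / (rr + c) = (1 + 0.52) / (0.082 + 0.52) ≈ 2.52492.
So M = m × MB = 2.52492 × 86.9 ≈ 219.4155 billion.

𝕄219.42 billion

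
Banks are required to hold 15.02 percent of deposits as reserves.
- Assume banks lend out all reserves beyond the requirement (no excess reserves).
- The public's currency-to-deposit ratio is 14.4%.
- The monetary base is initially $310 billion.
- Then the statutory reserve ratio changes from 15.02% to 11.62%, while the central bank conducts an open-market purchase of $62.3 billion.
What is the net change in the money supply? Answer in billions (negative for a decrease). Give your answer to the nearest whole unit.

$431 billion

Before: m₁ = (1 + 0.144) / (0.1502 + 0.144) ≈ 3.8885, MB₁ = 310, so M₁ = 3.8885 × 310 = 1205.435 billion.
After: m₂ = (1 + 0.144) / (0.1162 + 0.144) ≈ 4.3966, MB₂ = 310 + 62.3 = 372.3, so M₂ = 4.3966 × 372.3 ≈ 1636.8542 billion.
ΔM = M₂ − M₁ = 1636.8542 − 1205.435 = 431.4192 billion.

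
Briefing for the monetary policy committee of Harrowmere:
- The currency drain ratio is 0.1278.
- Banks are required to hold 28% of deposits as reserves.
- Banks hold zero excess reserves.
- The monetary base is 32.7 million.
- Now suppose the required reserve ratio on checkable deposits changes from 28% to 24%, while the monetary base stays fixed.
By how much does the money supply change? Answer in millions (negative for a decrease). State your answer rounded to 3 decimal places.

9.835 million

Initially m₁ = (1 + 0.1278) / (0.28 + 0.1278) ≈ 2.765571, so M₁ = 2.765571 × 32.7 ≈ 90.4342 million.
After the change m₂ = (1 + 0.1278) / (0.24 + 0.1278) ≈ 3.066340, so M₂ = 3.066340 × 32.7 ≈ 100.2693 million.
ΔM = M₂ − M₁ = 100.2693 − 90.4342 = 9.8351 million.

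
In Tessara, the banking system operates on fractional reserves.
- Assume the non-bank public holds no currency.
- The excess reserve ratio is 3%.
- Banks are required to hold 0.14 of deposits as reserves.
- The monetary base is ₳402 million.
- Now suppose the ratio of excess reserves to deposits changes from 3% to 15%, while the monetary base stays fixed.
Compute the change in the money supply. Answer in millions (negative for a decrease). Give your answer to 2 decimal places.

Initially m₁ = 1 / (0.14 + 0.03) ≈ 5.882353, so M₁ = 5.882353 × 402 ≈ 2364.7059 million.
After the change m₂ = 1 / (0.14 + 0.15) ≈ 3.448276, so M₂ = 3.448276 × 402 ≈ 1386.207 million.
ΔM = M₂ − M₁ = 1386.207 − 2364.7059 = -978.4989 million.

-978.50 million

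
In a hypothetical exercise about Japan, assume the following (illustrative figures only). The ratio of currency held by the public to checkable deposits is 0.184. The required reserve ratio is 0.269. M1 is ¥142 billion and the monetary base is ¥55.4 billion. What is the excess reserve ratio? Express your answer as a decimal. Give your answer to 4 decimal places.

0.0089

Using m = M/MB = 142/55.4 ≈ 2.563177. Since m = (1 + c)/(c + rr + e), the denominator satisfies c + rr + e = (1 + c)/m = (1 + 0.184) / 2.563177 ≈ 0.461927.
With c = 0.184 and rr = 0.269, the excess reserve ratio is 0.461927 − 0.184 − 0.269 = 0.008927.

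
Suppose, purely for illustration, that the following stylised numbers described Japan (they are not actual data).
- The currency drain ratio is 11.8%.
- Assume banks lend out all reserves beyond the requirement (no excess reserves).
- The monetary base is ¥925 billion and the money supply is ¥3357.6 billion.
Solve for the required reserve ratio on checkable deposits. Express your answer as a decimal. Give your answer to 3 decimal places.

Using m = M/MB = 3357.6/925 ≈ 3.629838. Since m = (1 + c)/(c + rr + e), the denominator satisfies c + rr + e = (1 + c)/m = (1 + 0.118) / 3.629838 ≈ 0.308003.
With c = 0.118 and e = 0, the required reserve ratio on checkable deposits is 0.308003 − 0.118 − 0 = 0.190003.

0.190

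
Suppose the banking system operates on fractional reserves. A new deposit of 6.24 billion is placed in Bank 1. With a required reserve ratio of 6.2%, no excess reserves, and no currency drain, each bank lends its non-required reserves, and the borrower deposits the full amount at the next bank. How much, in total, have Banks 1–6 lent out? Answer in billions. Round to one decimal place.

30.1 billion

Bank i lends (1 − rr)^i of the original deposit: Bank 1 lends 6.24·0.9380 ≈ 5.8531, Bank 2 lends 6.24·0.9380² ≈ 5.4902, and so on.
Summing a geometric series: total = 6.24·[0.9380·(1 − 0.9380^6) / (1 − 0.9380)] ≈ 30.1049 billion.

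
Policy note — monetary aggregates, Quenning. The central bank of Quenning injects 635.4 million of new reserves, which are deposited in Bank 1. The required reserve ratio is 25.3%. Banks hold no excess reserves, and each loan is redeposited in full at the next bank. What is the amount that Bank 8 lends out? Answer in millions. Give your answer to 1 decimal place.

61.6 million

Each bank lends a fraction (1 − rr) = 0.7470 of the deposit it receives, so Bank 8 receives 635.4·0.7470^7 and lends 635.4·0.7470^8 ≈ 61.6044 million.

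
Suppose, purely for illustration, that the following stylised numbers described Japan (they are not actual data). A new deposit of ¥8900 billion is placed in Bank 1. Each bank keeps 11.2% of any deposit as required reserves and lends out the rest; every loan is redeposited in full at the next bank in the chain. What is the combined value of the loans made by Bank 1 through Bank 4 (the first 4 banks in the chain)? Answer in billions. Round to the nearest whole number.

Bank i lends (1 − rr)^i of the original deposit: Bank 1 lends 8900·0.8880 = 7903.2000, Bank 2 lends 8900·0.8880² = 7018.0416, and so on.
Summing a geometric series: total = 8900·[0.8880·(1 − 0.8880^4) / (1 − 0.8880)] ≈ 26687.2971 billion.

¥26687 billion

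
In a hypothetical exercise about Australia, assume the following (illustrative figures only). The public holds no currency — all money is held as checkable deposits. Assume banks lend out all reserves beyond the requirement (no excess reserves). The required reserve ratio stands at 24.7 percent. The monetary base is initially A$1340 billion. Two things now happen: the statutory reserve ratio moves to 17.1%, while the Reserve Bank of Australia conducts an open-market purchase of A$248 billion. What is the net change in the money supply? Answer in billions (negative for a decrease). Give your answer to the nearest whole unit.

Before: m₁ = 1 / (0.247) ≈ 4.04858, MB₁ = 1340, so M₁ = 4.04858 × 1340 = 5425.0972 billion.
After: m₂ = 1 / (0.171) ≈ 5.84795, MB₂ = 1340 + 248 = 1588, so M₂ = 5.84795 × 1588 = 9286.5446 billion.
ΔM = M₂ − M₁ = 9286.5446 − 5425.0972 = 3861.4474 billion.

A$3861 billion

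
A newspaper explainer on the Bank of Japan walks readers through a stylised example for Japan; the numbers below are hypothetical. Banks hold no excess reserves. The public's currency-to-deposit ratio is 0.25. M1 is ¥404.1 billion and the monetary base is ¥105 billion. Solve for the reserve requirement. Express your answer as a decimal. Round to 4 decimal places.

0.0748

Using m = M/MB = 404.1/105 ≈ 3.848571. Since m = (1 + c)/(c + rr + e), the denominator satisfies c + rr + e = (1 + c)/m = (1 + 0.25) / 3.848571 ≈ 0.324796.
With c = 0.25 and e = 0, the reserve requirement is 0.324796 − 0.25 − 0 = 0.074796.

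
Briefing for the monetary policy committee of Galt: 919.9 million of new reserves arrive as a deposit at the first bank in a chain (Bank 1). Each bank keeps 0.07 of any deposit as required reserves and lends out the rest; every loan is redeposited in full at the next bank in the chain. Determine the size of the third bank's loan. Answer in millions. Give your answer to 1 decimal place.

Each bank lends a fraction (1 − rr) = 0.9300 of the deposit it receives, so Bank 3 receives 919.9·0.9300^2 and lends 919.9·0.9300^3 ≈ 739.9280 million.

739.9 million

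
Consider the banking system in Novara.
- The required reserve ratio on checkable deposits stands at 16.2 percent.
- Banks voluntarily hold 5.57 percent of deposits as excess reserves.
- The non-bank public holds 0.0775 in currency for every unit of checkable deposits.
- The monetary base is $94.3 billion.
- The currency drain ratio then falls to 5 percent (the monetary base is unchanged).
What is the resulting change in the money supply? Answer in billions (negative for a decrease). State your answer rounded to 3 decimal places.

Initially m₁ = (1 + 0.0775) / (0.162 + 0.0557 + 0.0775) ≈ 3.650068, so M₁ = 3.650068 × 94.3 ≈ 344.2014 billion.
After the change m₂ = (1 + 0.05) / (0.162 + 0.0557 + 0.05) ≈ 3.922301, so M₂ = 3.922301 × 94.3 ≈ 369.873 billion.
ΔM = M₂ − M₁ = 369.873 − 344.2014 = 25.6716 billion.

$25.672 billion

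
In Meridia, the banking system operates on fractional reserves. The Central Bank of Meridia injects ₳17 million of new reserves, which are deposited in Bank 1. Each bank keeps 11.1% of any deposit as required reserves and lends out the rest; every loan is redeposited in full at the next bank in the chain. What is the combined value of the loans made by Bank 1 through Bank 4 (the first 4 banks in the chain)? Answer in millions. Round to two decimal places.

Bank i lends (1 − rr)^i of the original deposit: Bank 1 lends 17·0.8890 = 15.1130, Bank 2 lends 17·0.8890² ≈ 13.4355, and so on.
Summing a geometric series: total = 17·[0.8890·(1 − 0.8890^4) / (1 − 0.8890)] ≈ 51.1109 million.

₳51.11 million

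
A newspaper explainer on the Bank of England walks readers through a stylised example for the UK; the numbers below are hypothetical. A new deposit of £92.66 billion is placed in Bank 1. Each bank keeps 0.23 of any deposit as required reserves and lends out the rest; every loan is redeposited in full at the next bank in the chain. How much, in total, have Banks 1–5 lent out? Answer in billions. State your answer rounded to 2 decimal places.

Bank i lends (1 − rr)^i of the original deposit: Bank 1 lends 92.66·0.7700 = 71.3482, Bank 2 lends 92.66·0.7700² ≈ 54.9381, and so on.
Summing a geometric series: total = 92.66·[0.7700·(1 − 0.7700^5) / (1 − 0.7700)] ≈ 226.2425 billion.

£226.24 billion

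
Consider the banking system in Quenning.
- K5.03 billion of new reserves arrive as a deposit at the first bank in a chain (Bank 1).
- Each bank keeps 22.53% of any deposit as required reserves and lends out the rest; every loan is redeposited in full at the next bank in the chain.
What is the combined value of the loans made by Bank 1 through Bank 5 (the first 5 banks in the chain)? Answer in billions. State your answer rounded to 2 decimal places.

K12.47 billion

Bank i lends (1 − rr)^i of the original deposit: Bank 1 lends 5.03·0.7747 ≈ 3.8967, Bank 2 lends 5.03·0.7747² ≈ 3.0188, and so on.
Summing a geometric series: total = 5.03·[0.7747·(1 − 0.7747^5) / (1 − 0.7747)] ≈ 12.4696 billion.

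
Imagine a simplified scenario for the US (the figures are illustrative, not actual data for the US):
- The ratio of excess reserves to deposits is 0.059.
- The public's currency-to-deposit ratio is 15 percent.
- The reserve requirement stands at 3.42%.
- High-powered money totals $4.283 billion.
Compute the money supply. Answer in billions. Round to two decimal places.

$20.25 billion

The money multiplier is m = (1 + c) / (rr + e + c) = (1 + 0.15) / (0.0342 + 0.059 + 0.15) ≈ 4.7286.
So M = m × MB = 4.7286 × 4.283 ≈ 20.2526 billion.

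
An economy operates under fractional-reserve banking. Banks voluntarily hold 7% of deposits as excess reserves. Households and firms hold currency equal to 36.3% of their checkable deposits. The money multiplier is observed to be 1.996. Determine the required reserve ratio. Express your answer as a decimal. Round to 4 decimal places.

0.2499

Using m = 1.996. Since m = (1 + c)/(c + rr + e), the denominator satisfies c + rr + e = (1 + c)/m = (1 + 0.363) / 1.996 ≈ 0.682866.
With c = 0.363 and e = 0.07, the required reserve ratio is 0.682866 − 0.363 − 0.07 = 0.249866.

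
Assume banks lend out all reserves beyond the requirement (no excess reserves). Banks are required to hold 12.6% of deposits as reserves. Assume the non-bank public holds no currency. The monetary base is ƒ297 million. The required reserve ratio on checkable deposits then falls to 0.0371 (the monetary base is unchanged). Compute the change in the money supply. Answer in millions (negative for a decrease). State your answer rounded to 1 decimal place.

ƒ5648.2 million

Initially m₁ = 1 / (0.126) ≈ 7.93651, so M₁ = 7.93651 × 297 ≈ 2357.1435 million.
After the change m₂ = 1 / (0.0371) ≈ 26.95418, so M₂ = 26.95418 × 297 ≈ 8005.3915 million.
ΔM = M₂ − M₁ = 8005.3915 − 2357.1435 = 5648.248 million.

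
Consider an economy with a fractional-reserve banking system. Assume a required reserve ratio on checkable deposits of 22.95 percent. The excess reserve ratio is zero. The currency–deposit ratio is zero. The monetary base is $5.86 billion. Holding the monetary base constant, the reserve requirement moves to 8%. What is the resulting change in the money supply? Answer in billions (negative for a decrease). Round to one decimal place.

$47.7 billion

Initially m₁ = 1 / (0.2295) ≈ 4.3573, so M₁ = 4.3573 × 5.86 ≈ 25.5338 billion.
After the change m₂ = 1 / (0.08) = 12.5, so M₂ = 12.5 × 5.86 = 73.25 billion.
ΔM = M₂ − M₁ = 73.25 − 25.5338 = 47.7162 billion.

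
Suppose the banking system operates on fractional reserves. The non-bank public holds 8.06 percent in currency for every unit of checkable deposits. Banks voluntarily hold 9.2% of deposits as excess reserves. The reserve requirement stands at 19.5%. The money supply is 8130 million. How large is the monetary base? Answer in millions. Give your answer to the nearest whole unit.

The money multiplier is m = (1 + c) / (rr + e + c) = (1 + 0.0806) / (0.195 + 0.092 + 0.0806) ≈ 2.93961.
MB = M / m = 8130 / 2.93961 ≈ 2765.673 million.

2766 million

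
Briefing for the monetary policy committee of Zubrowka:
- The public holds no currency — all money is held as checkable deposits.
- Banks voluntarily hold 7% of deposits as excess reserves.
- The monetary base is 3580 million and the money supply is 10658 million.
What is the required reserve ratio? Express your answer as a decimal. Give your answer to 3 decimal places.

Using m = M/MB = 10658/3580 ≈ 2.977095. Since m = (1 + c)/(c + rr + e), the denominator satisfies c + rr + e = (1 + c)/m = (1 + 0) / 2.977095 ≈ 0.335898.
With c = 0 and e = 0.07, the required reserve ratio is 0.335898 − 0 − 0.07 = 0.265898.

0.266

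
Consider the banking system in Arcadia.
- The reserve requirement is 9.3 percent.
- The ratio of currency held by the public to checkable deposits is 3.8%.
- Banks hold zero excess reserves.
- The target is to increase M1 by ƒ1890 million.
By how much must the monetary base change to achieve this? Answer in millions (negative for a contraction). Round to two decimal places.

The money multiplier is m = (1 + c) / (rr + c) = (1 + 0.038) / (0.093 + 0.038) ≈ 7.9236641.
ΔMB = ΔM / m = (+1890) / 7.9236641 ≈ 238.526 million.

ƒ238.53 million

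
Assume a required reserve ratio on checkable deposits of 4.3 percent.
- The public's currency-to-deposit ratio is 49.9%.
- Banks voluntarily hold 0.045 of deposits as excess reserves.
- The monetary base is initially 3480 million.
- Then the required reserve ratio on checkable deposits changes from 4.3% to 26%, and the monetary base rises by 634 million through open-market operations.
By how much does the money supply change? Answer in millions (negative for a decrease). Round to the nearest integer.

Before: m₁ = (1 + 0.499) / (0.043 + 0.045 + 0.499) ≈ 2.55366, MB₁ = 3480, so M₁ = 2.55366 × 3480 = 8886.7368 million.
After: m₂ = (1 + 0.499) / (0.26 + 0.045 + 0.499) ≈ 1.86443, MB₂ = 3480 + 634 = 4114, so M₂ = 1.86443 × 4114 ≈ 7670.265 million.
ΔM = M₂ − M₁ = 7670.265 − 8886.7368 = -1216.4718 million.

-1216 million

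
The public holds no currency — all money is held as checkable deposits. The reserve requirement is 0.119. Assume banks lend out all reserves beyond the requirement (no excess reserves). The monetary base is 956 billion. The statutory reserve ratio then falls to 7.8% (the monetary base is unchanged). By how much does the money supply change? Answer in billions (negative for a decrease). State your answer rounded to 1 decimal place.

Initially m₁ = 1 / (0.119) ≈ 8.40336, so M₁ = 8.40336 × 956 ≈ 8033.6122 billion.
After the change m₂ = 1 / (0.078) ≈ 12.82051, so M₂ = 12.82051 × 956 ≈ 12256.4076 billion.
ΔM = M₂ − M₁ = 12256.4076 − 8033.6122 = 4222.7954 billion.

4222.8 billion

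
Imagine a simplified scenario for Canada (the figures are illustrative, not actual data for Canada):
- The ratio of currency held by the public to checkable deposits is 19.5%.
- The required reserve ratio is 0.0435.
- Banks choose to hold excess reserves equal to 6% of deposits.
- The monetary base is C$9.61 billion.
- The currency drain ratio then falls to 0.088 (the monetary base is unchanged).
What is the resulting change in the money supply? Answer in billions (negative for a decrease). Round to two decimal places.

Initially m₁ = (1 + 0.195) / (0.0435 + 0.06 + 0.195) ≈ 4.0034, so M₁ = 4.0034 × 9.61 ≈ 38.4727 billion.
After the change m₂ = (1 + 0.088) / (0.0435 + 0.06 + 0.088) ≈ 5.6815, so M₂ = 5.6815 × 9.61 ≈ 54.5992 billion.
ΔM = M₂ − M₁ = 54.5992 − 38.4727 = 16.1265 billion.

C$16.13 billion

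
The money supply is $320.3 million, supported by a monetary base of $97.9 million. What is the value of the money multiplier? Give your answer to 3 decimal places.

3.272

The money multiplier is m = M / MB = 320.3 / 97.9 ≈ 3.27171.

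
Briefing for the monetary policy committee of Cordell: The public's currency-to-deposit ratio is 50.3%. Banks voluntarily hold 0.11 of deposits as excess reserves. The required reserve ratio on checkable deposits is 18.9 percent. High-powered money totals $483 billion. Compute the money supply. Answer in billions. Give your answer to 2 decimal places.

$905.17 billion

The money multiplier is m = (1 + c) / (rr + e + c) = (1 + 0.503) / (0.189 + 0.11 + 0.503) ≈ 1.874065.
So M = m × MB = 1.874065 × 483 ≈ 905.1734 billion.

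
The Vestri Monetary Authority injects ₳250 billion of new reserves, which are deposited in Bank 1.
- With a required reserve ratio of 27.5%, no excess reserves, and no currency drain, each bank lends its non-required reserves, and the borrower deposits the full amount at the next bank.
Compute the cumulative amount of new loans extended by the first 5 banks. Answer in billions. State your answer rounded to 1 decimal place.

Bank i lends (1 − rr)^i of the original deposit: Bank 1 lends 250·0.7250 = 181.2500, Bank 2 lends 250·0.7250² ≈ 131.4062, and so on.
Summing a geometric series: total = 250·[0.7250·(1 − 0.7250^5) / (1 − 0.7250)] ≈ 527.0722 billion.

₳527.1 billion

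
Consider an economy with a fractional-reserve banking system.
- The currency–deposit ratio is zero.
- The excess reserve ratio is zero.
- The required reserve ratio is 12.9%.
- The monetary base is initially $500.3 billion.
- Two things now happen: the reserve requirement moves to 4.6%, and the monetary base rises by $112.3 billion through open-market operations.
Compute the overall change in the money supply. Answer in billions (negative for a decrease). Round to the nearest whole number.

$9439 billion

Before: m₁ = 1 / (0.129) ≈ 7.7519, MB₁ = 500.3, so M₁ = 7.7519 × 500.3 ≈ 3878.2756 billion.
After: m₂ = 1 / (0.046) ≈ 21.7391, MB₂ = 500.3 + 112.3 = 612.6, so M₂ = 21.7391 × 612.6 ≈ 13317.3727 billion.
ΔM = M₂ − M₁ = 13317.3727 − 3878.2756 = 9439.0971 billion.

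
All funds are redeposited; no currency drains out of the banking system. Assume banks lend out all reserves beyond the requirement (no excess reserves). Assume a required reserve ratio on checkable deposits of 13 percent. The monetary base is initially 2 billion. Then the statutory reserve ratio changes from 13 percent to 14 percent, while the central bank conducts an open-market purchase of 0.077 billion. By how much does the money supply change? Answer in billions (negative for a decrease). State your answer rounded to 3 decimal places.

-0.549 billion

Before: m₁ = 1 / (0.13) ≈ 7.69231, MB₁ = 2, so M₁ = 7.69231 × 2 ≈ 15.3846 billion.
After: m₂ = 1 / (0.14) ≈ 7.14286, MB₂ = 2 + 0.077 = 2.077, so M₂ = 7.14286 × 2.077 ≈ 14.8357 billion.
ΔM = M₂ − M₁ = 14.8357 − 15.3846 = -0.5489 billion.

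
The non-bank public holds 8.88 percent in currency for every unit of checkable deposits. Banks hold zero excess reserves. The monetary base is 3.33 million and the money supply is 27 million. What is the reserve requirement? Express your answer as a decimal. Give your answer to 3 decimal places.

0.045

Using m = M/MB = 27/3.33 ≈ 8.108108. Since m = (1 + c)/(c + rr + e), the denominator satisfies c + rr + e = (1 + c)/m = (1 + 0.0888) / 8.108108 ≈ 0.134285.
With c = 0.0888 and e = 0, the reserve requirement is 0.134285 − 0.0888 − 0 = 0.045485.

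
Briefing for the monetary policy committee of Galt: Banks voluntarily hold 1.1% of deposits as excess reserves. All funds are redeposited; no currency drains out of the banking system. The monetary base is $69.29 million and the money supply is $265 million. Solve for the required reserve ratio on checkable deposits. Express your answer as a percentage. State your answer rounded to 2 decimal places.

Using m = M/MB = 265/69.29 ≈ 3.824506. Since m = (1 + c)/(c + rr + e), the denominator satisfies c + rr + e = (1 + c)/m = (1 + 0) / 3.824506 ≈ 0.261472.
With c = 0 and e = 0.011, the required reserve ratio on checkable deposits is 0.261472 − 0 − 0.011 = 0.250472.

25.05%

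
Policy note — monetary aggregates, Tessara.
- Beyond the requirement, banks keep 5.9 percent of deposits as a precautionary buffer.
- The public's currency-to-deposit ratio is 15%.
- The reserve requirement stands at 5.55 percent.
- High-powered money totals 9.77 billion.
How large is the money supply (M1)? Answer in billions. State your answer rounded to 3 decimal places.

The money multiplier is m = (1 + c) / (rr + e + c) = (1 + 0.15) / (0.0555 + 0.059 + 0.15) ≈ 4.34783.
So M = m × MB = 4.34783 × 9.77 ≈ 42.4783 billion.

42.478 billion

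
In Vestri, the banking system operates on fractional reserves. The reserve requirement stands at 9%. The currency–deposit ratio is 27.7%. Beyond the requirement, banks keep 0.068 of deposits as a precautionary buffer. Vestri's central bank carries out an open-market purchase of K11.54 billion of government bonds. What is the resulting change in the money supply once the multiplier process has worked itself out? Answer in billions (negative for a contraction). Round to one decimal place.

K33.9 billion

The money multiplier is m = (1 + c) / (rr + e + c) = (1 + 0.277) / (0.09 + 0.068 + 0.277) ≈ 2.9356.
The purchase adds 11.54 billion of base, so ΔM = m × ΔMB = 2.9356 × (+11.54) ≈ 33.8768 billion.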